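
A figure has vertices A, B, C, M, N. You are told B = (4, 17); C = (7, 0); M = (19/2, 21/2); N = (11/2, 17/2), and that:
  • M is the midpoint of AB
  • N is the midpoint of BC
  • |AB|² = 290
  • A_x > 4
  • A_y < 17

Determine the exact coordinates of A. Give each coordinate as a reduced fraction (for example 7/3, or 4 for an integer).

1. A_x = 15  [A = 2·M−B = 2·(19/2, 21/2)−(4, 17)]
2. A_y = 4  [A = 2·M−B = 2·(19/2, 21/2)−(4, 17)]
   so A = (15, 4)

A = (15, 4)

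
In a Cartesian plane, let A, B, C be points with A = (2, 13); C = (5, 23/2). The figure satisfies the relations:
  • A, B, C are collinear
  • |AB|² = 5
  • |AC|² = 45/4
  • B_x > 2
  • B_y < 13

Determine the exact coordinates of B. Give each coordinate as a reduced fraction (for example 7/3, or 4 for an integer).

B = (4, 12)

1. B_x = 4  [[A, B, C are collinear ⇒ -3/2x-3y+42=0] ∩ [|B−(2, 13)|²=5]]
2. B_y = 12  [[A, B, C are collinear ⇒ -3/2x-3y+42=0] ∩ [|B−(2, 13)|²=5]]
   so B = (4, 12)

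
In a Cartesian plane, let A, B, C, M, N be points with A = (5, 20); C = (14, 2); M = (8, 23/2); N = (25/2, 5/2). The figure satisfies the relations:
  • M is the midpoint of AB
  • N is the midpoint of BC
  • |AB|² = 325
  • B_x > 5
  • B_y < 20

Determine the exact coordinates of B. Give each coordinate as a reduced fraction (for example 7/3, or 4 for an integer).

1. B_x = 11  [B = 2·M−A = 2·(8, 23/2)−(5, 20)]
2. B_y = 3  [B = 2·M−A = 2·(8, 23/2)−(5, 20)]
   so B = (11, 3)

B = (11, 3)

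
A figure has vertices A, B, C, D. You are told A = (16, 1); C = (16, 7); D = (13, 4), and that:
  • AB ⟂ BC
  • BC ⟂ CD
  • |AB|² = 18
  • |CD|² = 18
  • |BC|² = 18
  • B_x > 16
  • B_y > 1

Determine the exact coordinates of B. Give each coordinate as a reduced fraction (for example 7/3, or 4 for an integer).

B = (19, 4)

1. B_x = 19  [[BC ⟂ CD ⇒ 3x+3y-69=0] ∩ [|B−(16, 1)|²=18]]
2. B_y = 4  [[BC ⟂ CD ⇒ 3x+3y-69=0] ∩ [|B−(16, 1)|²=18]]
   so B = (19, 4)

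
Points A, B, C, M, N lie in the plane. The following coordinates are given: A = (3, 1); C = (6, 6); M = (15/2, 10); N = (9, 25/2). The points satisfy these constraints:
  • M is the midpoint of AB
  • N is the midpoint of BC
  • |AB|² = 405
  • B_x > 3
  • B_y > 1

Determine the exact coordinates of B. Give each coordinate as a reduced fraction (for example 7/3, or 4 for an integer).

1. B_x = 12  [B = 2·M−A = 2·(15/2, 10)−(3, 1)]
2. B_y = 19  [B = 2·M−A = 2·(15/2, 10)−(3, 1)]
   so B = (12, 19)

B = (12, 19)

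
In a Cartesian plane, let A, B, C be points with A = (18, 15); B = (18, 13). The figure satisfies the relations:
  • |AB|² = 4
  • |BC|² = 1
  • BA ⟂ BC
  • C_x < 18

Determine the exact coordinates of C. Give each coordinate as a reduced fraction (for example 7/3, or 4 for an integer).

1. C_x = 17  [[BA ⟂ BC ⇒ 2y-26=0] ∩ [|C−(18, 13)|²=1]]
2. C_y = 13  [[BA ⟂ BC ⇒ 2y-26=0] ∩ [|C−(18, 13)|²=1]]
   so C = (17, 13)

C = (17, 13)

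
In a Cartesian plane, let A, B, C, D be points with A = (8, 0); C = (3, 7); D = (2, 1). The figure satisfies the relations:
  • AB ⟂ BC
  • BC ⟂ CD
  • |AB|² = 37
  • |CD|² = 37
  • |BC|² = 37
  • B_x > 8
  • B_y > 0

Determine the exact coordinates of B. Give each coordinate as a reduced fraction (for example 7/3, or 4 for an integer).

1. B_x = 9  [[BC ⟂ CD ⇒ 1x+6y-45=0] ∩ [|B−(8, 0)|²=37]]
2. B_y = 6  [[BC ⟂ CD ⇒ 1x+6y-45=0] ∩ [|B−(8, 0)|²=37]]
   so B = (9, 6)

B = (9, 6)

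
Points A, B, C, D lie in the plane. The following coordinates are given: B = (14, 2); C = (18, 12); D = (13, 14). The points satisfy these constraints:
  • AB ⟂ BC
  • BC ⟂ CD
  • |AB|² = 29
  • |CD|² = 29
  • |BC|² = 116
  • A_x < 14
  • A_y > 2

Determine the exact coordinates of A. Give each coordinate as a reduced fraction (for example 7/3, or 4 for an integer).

1. A_x = 9  [[AB ⟂ BC ⇒ -4x-10y+76=0] ∩ [|A−(14, 2)|²=29]]
2. A_y = 4  [[AB ⟂ BC ⇒ -4x-10y+76=0] ∩ [|A−(14, 2)|²=29]]
   so A = (9, 4)

A = (9, 4)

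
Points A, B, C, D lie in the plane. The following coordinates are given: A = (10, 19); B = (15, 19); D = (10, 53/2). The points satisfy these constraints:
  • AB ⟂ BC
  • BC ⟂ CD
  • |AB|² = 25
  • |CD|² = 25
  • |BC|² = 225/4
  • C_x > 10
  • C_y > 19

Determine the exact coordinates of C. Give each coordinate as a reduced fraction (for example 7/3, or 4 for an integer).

1. C_x = 15  [[AB ⟂ BC ⇒ 5x-75=0] ∩ [|C−(10, 53/2)|²=25]]
2. C_y = 53/2  [[AB ⟂ BC ⇒ 5x-75=0] ∩ [|C−(10, 53/2)|²=25]]
   so C = (15, 53/2)

C = (15, 53/2)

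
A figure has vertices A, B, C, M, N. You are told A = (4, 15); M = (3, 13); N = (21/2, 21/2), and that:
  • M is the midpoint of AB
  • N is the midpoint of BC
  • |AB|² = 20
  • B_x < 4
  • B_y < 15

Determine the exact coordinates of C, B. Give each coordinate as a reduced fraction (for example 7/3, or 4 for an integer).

1. B_x = 2  [B = 2·M−A = 2·(3, 13)−(4, 15)]
2. B_y = 11  [B = 2·M−A = 2·(3, 13)−(4, 15)]
   so B = (2, 11)
3. C_x = 19  [C = 2·N−B = 2·(21/2, 21/2)−(2, 11)]
4. C_y = 10  [C = 2·N−B = 2·(21/2, 21/2)−(2, 11)]
   so C = (19, 10)

C = (19, 10)
B = (2, 11)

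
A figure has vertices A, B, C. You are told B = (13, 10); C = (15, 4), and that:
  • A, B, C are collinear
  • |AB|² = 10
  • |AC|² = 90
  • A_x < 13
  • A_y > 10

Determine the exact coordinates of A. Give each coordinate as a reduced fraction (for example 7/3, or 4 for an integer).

A = (12, 13)

1. A_x = 12  [[A, B, C are collinear ⇒ 6x+2y-98=0] ∩ [|A−(13, 10)|²=10]]
2. A_y = 13  [[A, B, C are collinear ⇒ 6x+2y-98=0] ∩ [|A−(13, 10)|²=10]]
   so A = (12, 13)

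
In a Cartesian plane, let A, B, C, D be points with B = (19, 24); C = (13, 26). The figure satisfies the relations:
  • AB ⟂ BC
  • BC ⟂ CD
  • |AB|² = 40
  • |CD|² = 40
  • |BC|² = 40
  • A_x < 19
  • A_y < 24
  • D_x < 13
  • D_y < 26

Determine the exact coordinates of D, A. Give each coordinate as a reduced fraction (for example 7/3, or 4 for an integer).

1. D_x = 11  [[BC ⟂ CD ⇒ -6x+2y+26=0] ∩ [|D−(13, 26)|²=40]]
2. D_y = 20  [[BC ⟂ CD ⇒ -6x+2y+26=0] ∩ [|D−(13, 26)|²=40]]
   so D = (11, 20)
3. A_x = 17  [[AB ⟂ BC ⇒ 6x-2y-66=0] ∩ [|A−(19, 24)|²=40]]
4. A_y = 18  [[AB ⟂ BC ⇒ 6x-2y-66=0] ∩ [|A−(19, 24)|²=40]]
   so A = (17, 18)

D = (11, 20)
A = (17, 18)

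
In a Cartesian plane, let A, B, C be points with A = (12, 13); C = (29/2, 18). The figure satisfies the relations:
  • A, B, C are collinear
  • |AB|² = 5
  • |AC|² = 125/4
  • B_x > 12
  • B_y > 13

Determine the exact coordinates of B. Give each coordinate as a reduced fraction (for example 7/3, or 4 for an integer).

1. B_x = 13  [[A, B, C are collinear ⇒ 5x-5/2y-55/2=0] ∩ [|B−(12, 13)|²=5]]
2. B_y = 15  [[A, B, C are collinear ⇒ 5x-5/2y-55/2=0] ∩ [|B−(12, 13)|²=5]]
   so B = (13, 15)

B = (13, 15)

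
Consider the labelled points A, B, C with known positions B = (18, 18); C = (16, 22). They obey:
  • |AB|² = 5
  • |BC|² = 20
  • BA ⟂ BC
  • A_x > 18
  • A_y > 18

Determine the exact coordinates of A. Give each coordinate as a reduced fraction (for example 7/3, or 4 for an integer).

1. A_x = 20  [[BA ⟂ BC ⇒ -2x+4y-36=0] ∩ [|A−(18, 18)|²=5]]
2. A_y = 19  [[BA ⟂ BC ⇒ -2x+4y-36=0] ∩ [|A−(18, 18)|²=5]]
   so A = (20, 19)

A = (20, 19)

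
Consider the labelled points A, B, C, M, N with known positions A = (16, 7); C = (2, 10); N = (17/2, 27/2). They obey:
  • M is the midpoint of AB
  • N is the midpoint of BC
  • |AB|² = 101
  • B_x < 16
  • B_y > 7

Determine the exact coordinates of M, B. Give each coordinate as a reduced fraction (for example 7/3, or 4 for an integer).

M = (31/2, 12)
B = (15, 17)

1. B_x = 15  [B = 2·N−C = 2·(17/2, 27/2)−(2, 10)]
2. B_y = 17  [B = 2·N−C = 2·(17/2, 27/2)−(2, 10)]
   so B = (15, 17)
3. M_x = 31/2  [2·M = A+B = (16, 7)+(15, 17)]
4. M_y = 12  [2·M = A+B = (16, 7)+(15, 17)]
   so M = (31/2, 12)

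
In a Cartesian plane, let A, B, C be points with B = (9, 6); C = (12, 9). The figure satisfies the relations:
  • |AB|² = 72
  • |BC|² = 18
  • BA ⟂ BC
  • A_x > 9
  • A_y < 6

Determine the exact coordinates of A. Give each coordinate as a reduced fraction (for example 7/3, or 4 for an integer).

1. A_x = 15  [[BA ⟂ BC ⇒ 3x+3y-45=0] ∩ [|A−(9, 6)|²=72]]
2. A_y = 0  [[BA ⟂ BC ⇒ 3x+3y-45=0] ∩ [|A−(9, 6)|²=72]]
   so A = (15, 0)

A = (15, 0)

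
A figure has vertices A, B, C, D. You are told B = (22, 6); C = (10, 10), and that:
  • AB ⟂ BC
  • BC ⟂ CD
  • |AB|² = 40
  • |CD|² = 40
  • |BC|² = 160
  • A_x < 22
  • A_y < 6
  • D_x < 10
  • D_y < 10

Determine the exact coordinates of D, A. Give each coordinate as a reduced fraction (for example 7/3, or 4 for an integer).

1. D_x = 8  [[BC ⟂ CD ⇒ -12x+4y+80=0] ∩ [|D−(10, 10)|²=40]]
2. D_y = 4  [[BC ⟂ CD ⇒ -12x+4y+80=0] ∩ [|D−(10, 10)|²=40]]
   so D = (8, 4)
3. A_x = 20  [[AB ⟂ BC ⇒ 12x-4y-240=0] ∩ [|A−(22, 6)|²=40]]
4. A_y = 0  [[AB ⟂ BC ⇒ 12x-4y-240=0] ∩ [|A−(22, 6)|²=40]]
   so A = (20, 0)

D = (8, 4)
A = (20, 0)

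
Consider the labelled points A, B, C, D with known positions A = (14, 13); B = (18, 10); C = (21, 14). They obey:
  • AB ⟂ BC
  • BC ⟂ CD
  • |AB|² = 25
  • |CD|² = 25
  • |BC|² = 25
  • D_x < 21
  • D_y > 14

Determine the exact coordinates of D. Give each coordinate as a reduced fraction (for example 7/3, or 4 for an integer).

1. D_x = 17  [[BC ⟂ CD ⇒ 3x+4y-119=0] ∩ [|D−(21, 14)|²=25]]
2. D_y = 17  [[BC ⟂ CD ⇒ 3x+4y-119=0] ∩ [|D−(21, 14)|²=25]]
   so D = (17, 17)

D = (17, 17)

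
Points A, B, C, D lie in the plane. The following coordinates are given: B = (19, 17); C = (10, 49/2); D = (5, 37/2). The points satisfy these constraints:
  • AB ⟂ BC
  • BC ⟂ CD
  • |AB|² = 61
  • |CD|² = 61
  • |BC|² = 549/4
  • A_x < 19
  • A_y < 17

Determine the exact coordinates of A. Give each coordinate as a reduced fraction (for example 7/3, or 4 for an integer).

A = (14, 11)

1. A_x = 14  [[AB ⟂ BC ⇒ 9x-15/2y-87/2=0] ∩ [|A−(19, 17)|²=61]]
2. A_y = 11  [[AB ⟂ BC ⇒ 9x-15/2y-87/2=0] ∩ [|A−(19, 17)|²=61]]
   so A = (14, 11)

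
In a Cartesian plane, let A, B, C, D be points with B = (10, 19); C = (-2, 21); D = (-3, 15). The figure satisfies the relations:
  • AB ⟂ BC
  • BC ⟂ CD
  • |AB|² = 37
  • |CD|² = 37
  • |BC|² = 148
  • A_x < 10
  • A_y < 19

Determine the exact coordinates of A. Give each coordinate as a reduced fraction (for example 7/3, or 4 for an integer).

1. A_x = 9  [[AB ⟂ BC ⇒ 12x-2y-82=0] ∩ [|A−(10, 19)|²=37]]
2. A_y = 13  [[AB ⟂ BC ⇒ 12x-2y-82=0] ∩ [|A−(10, 19)|²=37]]
   so A = (9, 13)

A = (9, 13)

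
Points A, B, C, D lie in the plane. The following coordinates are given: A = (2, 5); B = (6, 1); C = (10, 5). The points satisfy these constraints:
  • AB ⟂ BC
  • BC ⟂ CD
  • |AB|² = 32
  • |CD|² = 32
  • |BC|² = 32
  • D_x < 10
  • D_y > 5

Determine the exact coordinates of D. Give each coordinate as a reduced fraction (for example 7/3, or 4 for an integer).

D = (6, 9)

1. D_x = 6  [[BC ⟂ CD ⇒ 4x+4y-60=0] ∩ [|D−(10, 5)|²=32]]
2. D_y = 9  [[BC ⟂ CD ⇒ 4x+4y-60=0] ∩ [|D−(10, 5)|²=32]]
   so D = (6, 9)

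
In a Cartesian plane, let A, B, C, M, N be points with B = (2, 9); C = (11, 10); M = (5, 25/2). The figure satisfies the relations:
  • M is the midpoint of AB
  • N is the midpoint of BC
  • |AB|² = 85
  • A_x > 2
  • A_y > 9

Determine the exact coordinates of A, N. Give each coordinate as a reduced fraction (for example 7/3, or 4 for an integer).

1. A_x = 8  [A = 2·M−B = 2·(5, 25/2)−(2, 9)]
2. A_y = 16  [A = 2·M−B = 2·(5, 25/2)−(2, 9)]
   so A = (8, 16)
3. N_x = 13/2  [2·N = B+C = (2, 9)+(11, 10)]
4. N_y = 19/2  [2·N = B+C = (2, 9)+(11, 10)]
   so N = (13/2, 19/2)

A = (8, 16)
N = (13/2, 19/2)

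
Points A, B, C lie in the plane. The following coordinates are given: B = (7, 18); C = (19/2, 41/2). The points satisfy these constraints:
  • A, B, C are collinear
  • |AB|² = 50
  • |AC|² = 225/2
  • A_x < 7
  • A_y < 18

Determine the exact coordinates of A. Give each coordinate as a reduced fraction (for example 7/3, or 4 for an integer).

1. A_x = 2  [[A, B, C are collinear ⇒ -5/2x+5/2y-55/2=0] ∩ [|A−(7, 18)|²=50]]
2. A_y = 13  [[A, B, C are collinear ⇒ -5/2x+5/2y-55/2=0] ∩ [|A−(7, 18)|²=50]]
   so A = (2, 13)

A = (2, 13)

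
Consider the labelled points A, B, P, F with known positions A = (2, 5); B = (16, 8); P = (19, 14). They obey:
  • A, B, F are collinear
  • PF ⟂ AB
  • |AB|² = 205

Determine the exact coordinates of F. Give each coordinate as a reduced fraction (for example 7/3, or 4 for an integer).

F = (824/41, 364/41)

1. F_x = 824/41  [[A, B, F are collinear ⇒ -3x+14y-64=0] ∩ [PF ⟂ AB ⇒ 14x+3y-308=0]]
2. F_y = 364/41  [[A, B, F are collinear ⇒ -3x+14y-64=0] ∩ [PF ⟂ AB ⇒ 14x+3y-308=0]]
   so F = (824/41, 364/41)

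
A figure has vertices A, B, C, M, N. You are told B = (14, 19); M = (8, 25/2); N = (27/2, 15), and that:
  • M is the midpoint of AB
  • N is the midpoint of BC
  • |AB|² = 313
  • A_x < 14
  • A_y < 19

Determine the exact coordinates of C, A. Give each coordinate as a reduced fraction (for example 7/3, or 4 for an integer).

C = (13, 11)
A = (2, 6)

1. A_x = 2  [A = 2·M−B = 2·(8, 25/2)−(14, 19)]
2. A_y = 6  [A = 2·M−B = 2·(8, 25/2)−(14, 19)]
   so A = (2, 6)
3. C_x = 13  [C = 2·N−B = 2·(27/2, 15)−(14, 19)]
4. C_y = 11  [C = 2·N−B = 2·(27/2, 15)−(14, 19)]
   so C = (13, 11)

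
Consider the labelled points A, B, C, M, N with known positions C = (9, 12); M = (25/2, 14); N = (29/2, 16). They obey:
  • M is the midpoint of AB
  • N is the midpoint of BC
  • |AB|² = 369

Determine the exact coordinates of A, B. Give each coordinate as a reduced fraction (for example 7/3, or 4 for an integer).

A = (5, 8)
B = (20, 20)

1. B_x = 20  [B = 2·N−C = 2·(29/2, 16)−(9, 12)]
2. B_y = 20  [B = 2·N−C = 2·(29/2, 16)−(9, 12)]
   so B = (20, 20)
3. A_x = 5  [A = 2·M−B = 2·(25/2, 14)−(20, 20)]
4. A_y = 8  [A = 2·M−B = 2·(25/2, 14)−(20, 20)]
   so A = (5, 8)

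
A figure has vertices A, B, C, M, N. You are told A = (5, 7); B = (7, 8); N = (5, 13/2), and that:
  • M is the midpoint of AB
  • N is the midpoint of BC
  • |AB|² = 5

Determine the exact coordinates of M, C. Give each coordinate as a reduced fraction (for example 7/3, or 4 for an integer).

1. M_x = 6  [2·M = A+B = (5, 7)+(7, 8)]
2. M_y = 15/2  [2·M = A+B = (5, 7)+(7, 8)]
   so M = (6, 15/2)
3. C_x = 3  [C = 2·N−B = 2·(5, 13/2)−(7, 8)]
4. C_y = 5  [C = 2·N−B = 2·(5, 13/2)−(7, 8)]
   so C = (3, 5)

M = (6, 15/2)
C = (3, 5)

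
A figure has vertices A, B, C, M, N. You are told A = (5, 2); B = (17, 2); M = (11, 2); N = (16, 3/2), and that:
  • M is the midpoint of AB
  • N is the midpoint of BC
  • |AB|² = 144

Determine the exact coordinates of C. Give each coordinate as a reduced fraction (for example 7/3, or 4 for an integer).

C = (15, 1)

1. C_x = 15  [C = 2·N−B = 2·(16, 3/2)−(17, 2)]
2. C_y = 1  [C = 2·N−B = 2·(16, 3/2)−(17, 2)]
   so C = (15, 1)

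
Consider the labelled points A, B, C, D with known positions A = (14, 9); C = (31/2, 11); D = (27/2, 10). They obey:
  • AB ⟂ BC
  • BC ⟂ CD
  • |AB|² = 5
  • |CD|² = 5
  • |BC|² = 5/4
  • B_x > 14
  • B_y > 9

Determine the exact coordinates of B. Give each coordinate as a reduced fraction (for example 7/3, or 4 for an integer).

B = (16, 10)

1. B_x = 16  [[BC ⟂ CD ⇒ 2x+1y-42=0] ∩ [|B−(14, 9)|²=5]]
2. B_y = 10  [[BC ⟂ CD ⇒ 2x+1y-42=0] ∩ [|B−(14, 9)|²=5]]
   so B = (16, 10)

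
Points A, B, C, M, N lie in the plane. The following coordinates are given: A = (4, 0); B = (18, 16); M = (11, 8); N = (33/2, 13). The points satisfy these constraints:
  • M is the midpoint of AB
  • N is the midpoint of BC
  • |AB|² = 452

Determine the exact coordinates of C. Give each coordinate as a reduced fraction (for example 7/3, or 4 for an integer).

1. C_x = 15  [C = 2·N−B = 2·(33/2, 13)−(18, 16)]
2. C_y = 10  [C = 2·N−B = 2·(33/2, 13)−(18, 16)]
   so C = (15, 10)

C = (15, 10)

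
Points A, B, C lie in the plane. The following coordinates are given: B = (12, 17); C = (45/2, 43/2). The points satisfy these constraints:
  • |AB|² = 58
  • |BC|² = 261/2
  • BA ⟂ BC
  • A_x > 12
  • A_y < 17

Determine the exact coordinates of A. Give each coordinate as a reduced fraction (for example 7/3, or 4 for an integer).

1. A_x = 15  [[BA ⟂ BC ⇒ 21/2x+9/2y-405/2=0] ∩ [|A−(12, 17)|²=58]]
2. A_y = 10  [[BA ⟂ BC ⇒ 21/2x+9/2y-405/2=0] ∩ [|A−(12, 17)|²=58]]
   so A = (15, 10)

A = (15, 10)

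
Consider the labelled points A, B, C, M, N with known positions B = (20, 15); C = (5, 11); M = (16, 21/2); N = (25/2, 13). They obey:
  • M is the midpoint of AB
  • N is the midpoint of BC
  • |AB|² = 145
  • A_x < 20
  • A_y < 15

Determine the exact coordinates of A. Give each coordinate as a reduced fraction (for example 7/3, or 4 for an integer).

1. A_x = 12  [A = 2·M−B = 2·(16, 21/2)−(20, 15)]
2. A_y = 6  [A = 2·M−B = 2·(16, 21/2)−(20, 15)]
   so A = (12, 6)

A = (12, 6)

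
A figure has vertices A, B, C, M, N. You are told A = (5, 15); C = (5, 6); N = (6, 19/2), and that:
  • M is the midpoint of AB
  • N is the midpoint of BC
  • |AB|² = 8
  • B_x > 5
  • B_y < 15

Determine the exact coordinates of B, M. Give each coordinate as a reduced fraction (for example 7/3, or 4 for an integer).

B = (7, 13)
M = (6, 14)

1. B_x = 7  [B = 2·N−C = 2·(6, 19/2)−(5, 6)]
2. B_y = 13  [B = 2·N−C = 2·(6, 19/2)−(5, 6)]
   so B = (7, 13)
3. M_x = 6  [2·M = A+B = (5, 15)+(7, 13)]
4. M_y = 14  [2·M = A+B = (5, 15)+(7, 13)]
   so M = (6, 14)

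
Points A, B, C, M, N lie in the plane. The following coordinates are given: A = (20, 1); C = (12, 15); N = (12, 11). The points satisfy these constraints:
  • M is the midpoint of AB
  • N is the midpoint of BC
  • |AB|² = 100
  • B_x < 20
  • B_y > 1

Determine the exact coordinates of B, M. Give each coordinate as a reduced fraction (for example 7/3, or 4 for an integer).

B = (12, 7)
M = (16, 4)

1. B_x = 12  [B = 2·N−C = 2·(12, 11)−(12, 15)]
2. B_y = 7  [B = 2·N−C = 2·(12, 11)−(12, 15)]
   so B = (12, 7)
3. M_x = 16  [2·M = A+B = (20, 1)+(12, 7)]
4. M_y = 4  [2·M = A+B = (20, 1)+(12, 7)]
   so M = (16, 4)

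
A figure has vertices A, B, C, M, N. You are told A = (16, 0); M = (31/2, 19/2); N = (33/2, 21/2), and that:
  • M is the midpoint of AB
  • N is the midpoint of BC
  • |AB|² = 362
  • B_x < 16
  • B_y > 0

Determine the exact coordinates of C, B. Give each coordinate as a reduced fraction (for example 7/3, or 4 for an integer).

1. B_x = 15  [B = 2·M−A = 2·(31/2, 19/2)−(16, 0)]
2. B_y = 19  [B = 2·M−A = 2·(31/2, 19/2)−(16, 0)]
   so B = (15, 19)
3. C_x = 18  [C = 2·N−B = 2·(33/2, 21/2)−(15, 19)]
4. C_y = 2  [C = 2·N−B = 2·(33/2, 21/2)−(15, 19)]
   so C = (18, 2)

C = (18, 2)
B = (15, 19)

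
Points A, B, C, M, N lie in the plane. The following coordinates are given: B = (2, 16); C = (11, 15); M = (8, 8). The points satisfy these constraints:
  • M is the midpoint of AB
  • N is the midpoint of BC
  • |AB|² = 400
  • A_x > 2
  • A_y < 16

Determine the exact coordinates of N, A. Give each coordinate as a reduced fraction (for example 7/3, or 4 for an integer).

1. A_x = 14  [A = 2·M−B = 2·(8, 8)−(2, 16)]
2. A_y = 0  [A = 2·M−B = 2·(8, 8)−(2, 16)]
   so A = (14, 0)
3. N_x = 13/2  [2·N = B+C = (2, 16)+(11, 15)]
4. N_y = 31/2  [2·N = B+C = (2, 16)+(11, 15)]
   so N = (13/2, 31/2)

N = (13/2, 31/2)
A = (14, 0)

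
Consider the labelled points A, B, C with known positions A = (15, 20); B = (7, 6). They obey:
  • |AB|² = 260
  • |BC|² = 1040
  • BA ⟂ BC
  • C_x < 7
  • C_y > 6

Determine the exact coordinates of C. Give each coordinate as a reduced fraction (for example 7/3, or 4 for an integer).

C = (-21, 22)

1. C_x = -21  [[BA ⟂ BC ⇒ 8x+14y-140=0] ∩ [|C−(7, 6)|²=1040]]
2. C_y = 22  [[BA ⟂ BC ⇒ 8x+14y-140=0] ∩ [|C−(7, 6)|²=1040]]
   so C = (-21, 22)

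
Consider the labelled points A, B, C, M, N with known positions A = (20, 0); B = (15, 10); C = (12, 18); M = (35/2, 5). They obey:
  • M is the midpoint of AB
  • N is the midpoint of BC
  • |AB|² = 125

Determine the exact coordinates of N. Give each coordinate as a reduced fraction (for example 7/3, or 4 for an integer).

N = (27/2, 14)

1. N_x = 27/2  [2·N = B+C = (15, 10)+(12, 18)]
2. N_y = 14  [2·N = B+C = (15, 10)+(12, 18)]
   so N = (27/2, 14)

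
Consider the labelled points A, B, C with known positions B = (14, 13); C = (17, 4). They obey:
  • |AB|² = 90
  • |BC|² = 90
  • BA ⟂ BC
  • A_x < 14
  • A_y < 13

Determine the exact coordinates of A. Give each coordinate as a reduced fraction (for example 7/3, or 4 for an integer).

1. A_x = 5  [[BA ⟂ BC ⇒ 3x-9y+75=0] ∩ [|A−(14, 13)|²=90]]
2. A_y = 10  [[BA ⟂ BC ⇒ 3x-9y+75=0] ∩ [|A−(14, 13)|²=90]]
   so A = (5, 10)

A = (5, 10)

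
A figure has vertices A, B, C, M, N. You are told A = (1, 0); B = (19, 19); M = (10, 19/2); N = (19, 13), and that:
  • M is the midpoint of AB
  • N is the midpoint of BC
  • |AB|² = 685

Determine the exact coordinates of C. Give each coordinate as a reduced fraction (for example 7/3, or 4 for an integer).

C = (19, 7)

1. C_x = 19  [C = 2·N−B = 2·(19, 13)−(19, 19)]
2. C_y = 7  [C = 2·N−B = 2·(19, 13)−(19, 19)]
   so C = (19, 7)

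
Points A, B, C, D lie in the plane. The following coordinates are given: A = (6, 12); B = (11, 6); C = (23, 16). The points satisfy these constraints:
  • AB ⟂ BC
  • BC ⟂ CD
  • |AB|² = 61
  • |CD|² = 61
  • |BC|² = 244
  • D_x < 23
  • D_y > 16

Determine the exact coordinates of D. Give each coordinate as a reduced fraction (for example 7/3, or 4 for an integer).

D = (18, 22)

1. D_x = 18  [[BC ⟂ CD ⇒ 12x+10y-436=0] ∩ [|D−(23, 16)|²=61]]
2. D_y = 22  [[BC ⟂ CD ⇒ 12x+10y-436=0] ∩ [|D−(23, 16)|²=61]]
   so D = (18, 22)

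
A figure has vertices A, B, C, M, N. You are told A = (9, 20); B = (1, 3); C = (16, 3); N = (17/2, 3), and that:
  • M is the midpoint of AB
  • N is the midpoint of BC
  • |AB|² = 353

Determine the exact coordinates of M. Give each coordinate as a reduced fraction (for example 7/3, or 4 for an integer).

1. M_x = 5  [2·M = A+B = (9, 20)+(1, 3)]
2. M_y = 23/2  [2·M = A+B = (9, 20)+(1, 3)]
   so M = (5, 23/2)

M = (5, 23/2)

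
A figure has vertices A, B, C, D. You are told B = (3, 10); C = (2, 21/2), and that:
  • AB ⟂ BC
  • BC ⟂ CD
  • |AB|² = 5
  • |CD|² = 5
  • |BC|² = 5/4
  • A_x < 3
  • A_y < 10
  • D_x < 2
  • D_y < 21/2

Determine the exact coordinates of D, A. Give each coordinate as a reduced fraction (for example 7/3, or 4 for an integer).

D = (1, 17/2)
A = (2, 8)

1. D_x = 1  [[BC ⟂ CD ⇒ -1x+1/2y-13/4=0] ∩ [|D−(2, 21/2)|²=5]]
2. D_y = 17/2  [[BC ⟂ CD ⇒ -1x+1/2y-13/4=0] ∩ [|D−(2, 21/2)|²=5]]
   so D = (1, 17/2)
3. A_x = 2  [[AB ⟂ BC ⇒ 1x-1/2y+2=0] ∩ [|A−(3, 10)|²=5]]
4. A_y = 8  [[AB ⟂ BC ⇒ 1x-1/2y+2=0] ∩ [|A−(3, 10)|²=5]]
   so A = (2, 8)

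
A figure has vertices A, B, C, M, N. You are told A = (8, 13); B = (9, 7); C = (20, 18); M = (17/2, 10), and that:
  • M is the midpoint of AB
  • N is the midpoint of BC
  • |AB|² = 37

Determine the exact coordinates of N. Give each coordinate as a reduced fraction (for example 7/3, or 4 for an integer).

1. N_x = 29/2  [2·N = B+C = (9, 7)+(20, 18)]
2. N_y = 25/2  [2·N = B+C = (9, 7)+(20, 18)]
   so N = (29/2, 25/2)

N = (29/2, 25/2)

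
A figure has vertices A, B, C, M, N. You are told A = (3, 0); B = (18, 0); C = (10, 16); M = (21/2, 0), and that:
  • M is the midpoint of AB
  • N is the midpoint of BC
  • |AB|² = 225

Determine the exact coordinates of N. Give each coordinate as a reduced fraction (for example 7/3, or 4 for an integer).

N = (14, 8)

1. N_x = 14  [2·N = B+C = (18, 0)+(10, 16)]
2. N_y = 8  [2·N = B+C = (18, 0)+(10, 16)]
   so N = (14, 8)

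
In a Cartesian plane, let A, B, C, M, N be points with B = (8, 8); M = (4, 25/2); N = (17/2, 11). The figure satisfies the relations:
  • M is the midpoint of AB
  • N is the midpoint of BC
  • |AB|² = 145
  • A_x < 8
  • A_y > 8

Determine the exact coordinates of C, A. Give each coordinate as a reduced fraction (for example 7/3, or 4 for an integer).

1. A_x = 0  [A = 2·M−B = 2·(4, 25/2)−(8, 8)]
2. A_y = 17  [A = 2·M−B = 2·(4, 25/2)−(8, 8)]
   so A = (0, 17)
3. C_x = 9  [C = 2·N−B = 2·(17/2, 11)−(8, 8)]
4. C_y = 14  [C = 2·N−B = 2·(17/2, 11)−(8, 8)]
   so C = (9, 14)

C = (9, 14)
A = (0, 17)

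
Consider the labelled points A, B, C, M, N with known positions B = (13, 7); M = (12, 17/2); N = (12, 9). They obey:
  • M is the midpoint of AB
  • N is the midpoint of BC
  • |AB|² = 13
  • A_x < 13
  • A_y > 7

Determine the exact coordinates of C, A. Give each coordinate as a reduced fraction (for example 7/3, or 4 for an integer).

C = (11, 11)
A = (11, 10)

1. A_x = 11  [A = 2·M−B = 2·(12, 17/2)−(13, 7)]
2. A_y = 10  [A = 2·M−B = 2·(12, 17/2)−(13, 7)]
   so A = (11, 10)
3. C_x = 11  [C = 2·N−B = 2·(12, 9)−(13, 7)]
4. C_y = 11  [C = 2·N−B = 2·(12, 9)−(13, 7)]
   so C = (11, 11)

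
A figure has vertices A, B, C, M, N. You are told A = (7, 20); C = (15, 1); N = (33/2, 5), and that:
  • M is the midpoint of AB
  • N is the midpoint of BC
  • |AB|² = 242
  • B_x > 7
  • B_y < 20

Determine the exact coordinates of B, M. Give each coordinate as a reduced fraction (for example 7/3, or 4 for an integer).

1. B_x = 18  [B = 2·N−C = 2·(33/2, 5)−(15, 1)]
2. B_y = 9  [B = 2·N−C = 2·(33/2, 5)−(15, 1)]
   so B = (18, 9)
3. M_x = 25/2  [2·M = A+B = (7, 20)+(18, 9)]
4. M_y = 29/2  [2·M = A+B = (7, 20)+(18, 9)]
   so M = (25/2, 29/2)

B = (18, 9)
M = (25/2, 29/2)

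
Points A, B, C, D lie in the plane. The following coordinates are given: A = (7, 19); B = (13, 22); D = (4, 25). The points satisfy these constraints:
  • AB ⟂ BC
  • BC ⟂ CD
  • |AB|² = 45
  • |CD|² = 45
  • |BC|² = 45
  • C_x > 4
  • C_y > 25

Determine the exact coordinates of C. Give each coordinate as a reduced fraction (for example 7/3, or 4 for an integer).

C = (10, 28)

1. C_x = 10  [[AB ⟂ BC ⇒ 6x+3y-144=0] ∩ [|C−(4, 25)|²=45]]
2. C_y = 28  [[AB ⟂ BC ⇒ 6x+3y-144=0] ∩ [|C−(4, 25)|²=45]]
   so C = (10, 28)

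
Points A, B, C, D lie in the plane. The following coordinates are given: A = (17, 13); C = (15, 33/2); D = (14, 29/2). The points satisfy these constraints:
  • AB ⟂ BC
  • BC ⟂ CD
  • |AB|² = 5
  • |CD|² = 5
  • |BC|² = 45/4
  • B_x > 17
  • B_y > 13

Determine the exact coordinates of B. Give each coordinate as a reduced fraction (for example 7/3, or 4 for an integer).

1. B_x = 18  [[BC ⟂ CD ⇒ 1x+2y-48=0] ∩ [|B−(17, 13)|²=5]]
2. B_y = 15  [[BC ⟂ CD ⇒ 1x+2y-48=0] ∩ [|B−(17, 13)|²=5]]
   so B = (18, 15)

B = (18, 15)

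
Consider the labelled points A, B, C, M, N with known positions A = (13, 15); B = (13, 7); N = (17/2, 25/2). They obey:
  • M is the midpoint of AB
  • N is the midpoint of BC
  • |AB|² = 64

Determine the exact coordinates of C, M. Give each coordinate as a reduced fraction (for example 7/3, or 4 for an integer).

1. M_x = 13  [2·M = A+B = (13, 15)+(13, 7)]
2. M_y = 11  [2·M = A+B = (13, 15)+(13, 7)]
   so M = (13, 11)
3. C_x = 4  [C = 2·N−B = 2·(17/2, 25/2)−(13, 7)]
4. C_y = 18  [C = 2·N−B = 2·(17/2, 25/2)−(13, 7)]
   so C = (4, 18)

C = (4, 18)
M = (13, 11)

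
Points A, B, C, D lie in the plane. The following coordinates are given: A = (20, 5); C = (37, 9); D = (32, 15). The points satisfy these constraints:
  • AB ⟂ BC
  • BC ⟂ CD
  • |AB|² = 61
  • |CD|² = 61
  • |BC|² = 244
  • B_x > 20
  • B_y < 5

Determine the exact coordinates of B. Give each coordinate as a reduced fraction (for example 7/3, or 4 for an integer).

1. B_x = 25  [[BC ⟂ CD ⇒ 5x-6y-131=0] ∩ [|B−(20, 5)|²=61]]
2. B_y = -1  [[BC ⟂ CD ⇒ 5x-6y-131=0] ∩ [|B−(20, 5)|²=61]]
   so B = (25, -1)

B = (25, -1)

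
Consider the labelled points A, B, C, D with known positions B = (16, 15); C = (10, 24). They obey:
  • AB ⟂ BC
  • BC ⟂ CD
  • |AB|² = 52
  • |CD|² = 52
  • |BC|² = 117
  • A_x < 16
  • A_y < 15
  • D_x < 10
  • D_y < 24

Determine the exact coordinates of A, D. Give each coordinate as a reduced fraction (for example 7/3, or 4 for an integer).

A = (10, 11)
D = (4, 20)

1. A_x = 10  [[AB ⟂ BC ⇒ 6x-9y+39=0] ∩ [|A−(16, 15)|²=52]]
2. A_y = 11  [[AB ⟂ BC ⇒ 6x-9y+39=0] ∩ [|A−(16, 15)|²=52]]
   so A = (10, 11)
3. D_x = 4  [[BC ⟂ CD ⇒ -6x+9y-156=0] ∩ [|D−(10, 24)|²=52]]
4. D_y = 20  [[BC ⟂ CD ⇒ -6x+9y-156=0] ∩ [|D−(10, 24)|²=52]]
   so D = (4, 20)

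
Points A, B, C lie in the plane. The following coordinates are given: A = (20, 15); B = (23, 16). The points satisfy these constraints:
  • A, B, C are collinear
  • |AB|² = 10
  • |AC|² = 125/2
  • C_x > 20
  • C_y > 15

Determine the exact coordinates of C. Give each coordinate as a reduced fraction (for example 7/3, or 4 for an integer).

1. C_x = 55/2  [[A, B, C are collinear ⇒ -1x+3y-25=0] ∩ [|C−(20, 15)|²=125/2]]
2. C_y = 35/2  [[A, B, C are collinear ⇒ -1x+3y-25=0] ∩ [|C−(20, 15)|²=125/2]]
   so C = (55/2, 35/2)

C = (55/2, 35/2)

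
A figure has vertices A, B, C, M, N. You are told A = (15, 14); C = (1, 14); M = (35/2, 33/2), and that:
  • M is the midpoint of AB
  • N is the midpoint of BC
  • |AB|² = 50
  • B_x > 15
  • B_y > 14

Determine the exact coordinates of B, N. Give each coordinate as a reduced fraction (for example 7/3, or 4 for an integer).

B = (20, 19)
N = (21/2, 33/2)

1. B_x = 20  [B = 2·M−A = 2·(35/2, 33/2)−(15, 14)]
2. B_y = 19  [B = 2·M−A = 2·(35/2, 33/2)−(15, 14)]
   so B = (20, 19)
3. N_x = 21/2  [2·N = B+C = (20, 19)+(1, 14)]
4. N_y = 33/2  [2·N = B+C = (20, 19)+(1, 14)]
   so N = (21/2, 33/2)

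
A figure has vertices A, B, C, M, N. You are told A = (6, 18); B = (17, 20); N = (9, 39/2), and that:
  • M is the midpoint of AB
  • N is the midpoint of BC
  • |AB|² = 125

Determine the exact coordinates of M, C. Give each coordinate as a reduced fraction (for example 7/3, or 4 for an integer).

M = (23/2, 19)
C = (1, 19)

1. M_x = 23/2  [2·M = A+B = (6, 18)+(17, 20)]
2. M_y = 19  [2·M = A+B = (6, 18)+(17, 20)]
   so M = (23/2, 19)
3. C_x = 1  [C = 2·N−B = 2·(9, 39/2)−(17, 20)]
4. C_y = 19  [C = 2·N−B = 2·(9, 39/2)−(17, 20)]
   so C = (1, 19)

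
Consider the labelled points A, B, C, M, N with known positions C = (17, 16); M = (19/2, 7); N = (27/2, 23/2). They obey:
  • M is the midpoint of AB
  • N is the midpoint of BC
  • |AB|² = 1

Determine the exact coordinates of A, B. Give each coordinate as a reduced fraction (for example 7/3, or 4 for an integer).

1. B_x = 10  [B = 2·N−C = 2·(27/2, 23/2)−(17, 16)]
2. B_y = 7  [B = 2·N−C = 2·(27/2, 23/2)−(17, 16)]
   so B = (10, 7)
3. A_x = 9  [A = 2·M−B = 2·(19/2, 7)−(10, 7)]
4. A_y = 7  [A = 2·M−B = 2·(19/2, 7)−(10, 7)]
   so A = (9, 7)

A = (9, 7)
B = (10, 7)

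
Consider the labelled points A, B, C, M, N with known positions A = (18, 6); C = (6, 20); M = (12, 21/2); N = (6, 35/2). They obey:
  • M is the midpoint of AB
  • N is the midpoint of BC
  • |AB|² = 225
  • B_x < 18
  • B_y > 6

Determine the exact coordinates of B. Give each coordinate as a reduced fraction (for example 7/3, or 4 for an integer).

1. B_x = 6  [B = 2·M−A = 2·(12, 21/2)−(18, 6)]
2. B_y = 15  [B = 2·M−A = 2·(12, 21/2)−(18, 6)]
   so B = (6, 15)

B = (6, 15)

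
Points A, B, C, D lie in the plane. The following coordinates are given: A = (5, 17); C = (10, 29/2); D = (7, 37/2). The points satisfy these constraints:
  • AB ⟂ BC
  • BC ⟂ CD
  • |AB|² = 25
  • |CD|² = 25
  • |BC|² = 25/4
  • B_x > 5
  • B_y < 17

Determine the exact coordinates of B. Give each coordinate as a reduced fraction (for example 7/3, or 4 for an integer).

1. B_x = 8  [[BC ⟂ CD ⇒ 3x-4y+28=0] ∩ [|B−(5, 17)|²=25]]
2. B_y = 13  [[BC ⟂ CD ⇒ 3x-4y+28=0] ∩ [|B−(5, 17)|²=25]]
   so B = (8, 13)

B = (8, 13)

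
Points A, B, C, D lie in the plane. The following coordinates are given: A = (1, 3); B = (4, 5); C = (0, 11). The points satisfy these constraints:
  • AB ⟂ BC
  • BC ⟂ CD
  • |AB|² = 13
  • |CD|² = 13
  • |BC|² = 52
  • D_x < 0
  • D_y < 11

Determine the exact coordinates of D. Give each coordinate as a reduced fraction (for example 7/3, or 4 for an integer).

D = (-3, 9)

1. D_x = -3  [[BC ⟂ CD ⇒ -4x+6y-66=0] ∩ [|D−(0, 11)|²=13]]
2. D_y = 9  [[BC ⟂ CD ⇒ -4x+6y-66=0] ∩ [|D−(0, 11)|²=13]]
   so D = (-3, 9)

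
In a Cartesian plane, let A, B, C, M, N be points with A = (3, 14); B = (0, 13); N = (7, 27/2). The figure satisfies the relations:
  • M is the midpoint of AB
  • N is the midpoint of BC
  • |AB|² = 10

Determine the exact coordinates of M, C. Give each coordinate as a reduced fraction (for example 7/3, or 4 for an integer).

M = (3/2, 27/2)
C = (14, 14)

1. M_x = 3/2  [2·M = A+B = (3, 14)+(0, 13)]
2. M_y = 27/2  [2·M = A+B = (3, 14)+(0, 13)]
   so M = (3/2, 27/2)
3. C_x = 14  [C = 2·N−B = 2·(7, 27/2)−(0, 13)]
4. C_y = 14  [C = 2·N−B = 2·(7, 27/2)−(0, 13)]
   so C = (14, 14)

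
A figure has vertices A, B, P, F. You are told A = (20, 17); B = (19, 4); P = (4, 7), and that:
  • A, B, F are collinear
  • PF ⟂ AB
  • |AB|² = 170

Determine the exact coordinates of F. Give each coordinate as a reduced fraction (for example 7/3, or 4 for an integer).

F = (1627/85, 496/85)

1. F_x = 1627/85  [[A, B, F are collinear ⇒ 13x-1y-243=0] ∩ [PF ⟂ AB ⇒ -1x-13y+95=0]]
2. F_y = 496/85  [[A, B, F are collinear ⇒ 13x-1y-243=0] ∩ [PF ⟂ AB ⇒ -1x-13y+95=0]]
   so F = (1627/85, 496/85)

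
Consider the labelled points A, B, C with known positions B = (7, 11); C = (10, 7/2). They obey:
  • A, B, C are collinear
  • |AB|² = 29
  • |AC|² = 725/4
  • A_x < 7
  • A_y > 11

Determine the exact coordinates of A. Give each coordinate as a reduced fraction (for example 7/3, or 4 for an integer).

1. A_x = 5  [[A, B, C are collinear ⇒ 15/2x+3y-171/2=0] ∩ [|A−(7, 11)|²=29]]
2. A_y = 16  [[A, B, C are collinear ⇒ 15/2x+3y-171/2=0] ∩ [|A−(7, 11)|²=29]]
   so A = (5, 16)

A = (5, 16)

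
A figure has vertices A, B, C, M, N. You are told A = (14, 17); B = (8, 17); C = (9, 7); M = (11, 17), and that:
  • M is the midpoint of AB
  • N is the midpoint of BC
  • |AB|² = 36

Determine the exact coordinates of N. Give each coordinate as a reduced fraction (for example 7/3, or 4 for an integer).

1. N_x = 17/2  [2·N = B+C = (8, 17)+(9, 7)]
2. N_y = 12  [2·N = B+C = (8, 17)+(9, 7)]
   so N = (17/2, 12)

N = (17/2, 12)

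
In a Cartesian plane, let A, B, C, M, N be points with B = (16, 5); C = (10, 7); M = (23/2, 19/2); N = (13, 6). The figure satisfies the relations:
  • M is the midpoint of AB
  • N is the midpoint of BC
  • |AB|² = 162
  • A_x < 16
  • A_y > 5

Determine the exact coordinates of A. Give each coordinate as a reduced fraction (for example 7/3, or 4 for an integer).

A = (7, 14)

1. A_x = 7  [A = 2·M−B = 2·(23/2, 19/2)−(16, 5)]
2. A_y = 14  [A = 2·M−B = 2·(23/2, 19/2)−(16, 5)]
   so A = (7, 14)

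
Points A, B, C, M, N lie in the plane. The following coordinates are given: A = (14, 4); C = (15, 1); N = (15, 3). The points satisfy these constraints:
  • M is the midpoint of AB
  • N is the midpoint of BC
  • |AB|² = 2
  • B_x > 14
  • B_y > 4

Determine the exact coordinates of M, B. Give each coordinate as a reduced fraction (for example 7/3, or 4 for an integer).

1. B_x = 15  [B = 2·N−C = 2·(15, 3)−(15, 1)]
2. B_y = 5  [B = 2·N−C = 2·(15, 3)−(15, 1)]
   so B = (15, 5)
3. M_x = 29/2  [2·M = A+B = (14, 4)+(15, 5)]
4. M_y = 9/2  [2·M = A+B = (14, 4)+(15, 5)]
   so M = (29/2, 9/2)

M = (29/2, 9/2)
B = (15, 5)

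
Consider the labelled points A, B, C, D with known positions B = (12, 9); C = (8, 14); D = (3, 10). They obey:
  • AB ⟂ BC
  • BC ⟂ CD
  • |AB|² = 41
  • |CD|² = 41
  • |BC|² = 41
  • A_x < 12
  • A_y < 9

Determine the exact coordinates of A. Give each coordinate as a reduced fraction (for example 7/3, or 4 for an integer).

1. A_x = 7  [[AB ⟂ BC ⇒ 4x-5y-3=0] ∩ [|A−(12, 9)|²=41]]
2. A_y = 5  [[AB ⟂ BC ⇒ 4x-5y-3=0] ∩ [|A−(12, 9)|²=41]]
   so A = (7, 5)

A = (7, 5)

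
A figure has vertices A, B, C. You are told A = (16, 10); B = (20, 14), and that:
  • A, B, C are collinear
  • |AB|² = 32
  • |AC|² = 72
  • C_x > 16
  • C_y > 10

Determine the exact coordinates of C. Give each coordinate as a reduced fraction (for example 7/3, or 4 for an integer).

C = (22, 16)

1. C_x = 22  [[A, B, C are collinear ⇒ -4x+4y+24=0] ∩ [|C−(16, 10)|²=72]]
2. C_y = 16  [[A, B, C are collinear ⇒ -4x+4y+24=0] ∩ [|C−(16, 10)|²=72]]
   so C = (22, 16)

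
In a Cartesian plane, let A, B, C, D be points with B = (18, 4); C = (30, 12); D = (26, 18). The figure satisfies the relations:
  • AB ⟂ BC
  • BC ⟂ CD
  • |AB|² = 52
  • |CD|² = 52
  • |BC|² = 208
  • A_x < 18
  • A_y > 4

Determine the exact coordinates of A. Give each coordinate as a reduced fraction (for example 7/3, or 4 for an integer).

1. A_x = 14  [[AB ⟂ BC ⇒ -12x-8y+248=0] ∩ [|A−(18, 4)|²=52]]
2. A_y = 10  [[AB ⟂ BC ⇒ -12x-8y+248=0] ∩ [|A−(18, 4)|²=52]]
   so A = (14, 10)

A = (14, 10)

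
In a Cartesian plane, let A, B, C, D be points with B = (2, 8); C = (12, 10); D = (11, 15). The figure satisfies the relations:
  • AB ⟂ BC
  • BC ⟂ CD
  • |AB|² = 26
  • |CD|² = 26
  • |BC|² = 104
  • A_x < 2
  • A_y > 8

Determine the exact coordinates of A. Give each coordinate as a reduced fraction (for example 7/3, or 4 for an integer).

1. A_x = 1  [[AB ⟂ BC ⇒ -10x-2y+36=0] ∩ [|A−(2, 8)|²=26]]
2. A_y = 13  [[AB ⟂ BC ⇒ -10x-2y+36=0] ∩ [|A−(2, 8)|²=26]]
   so A = (1, 13)

A = (1, 13)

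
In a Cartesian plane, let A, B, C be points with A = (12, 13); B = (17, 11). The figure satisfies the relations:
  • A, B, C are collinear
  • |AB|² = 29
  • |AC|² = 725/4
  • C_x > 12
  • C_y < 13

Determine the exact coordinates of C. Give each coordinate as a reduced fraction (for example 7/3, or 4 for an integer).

C = (49/2, 8)

1. C_x = 49/2  [[A, B, C are collinear ⇒ 2x+5y-89=0] ∩ [|C−(12, 13)|²=725/4]]
2. C_y = 8  [[A, B, C are collinear ⇒ 2x+5y-89=0] ∩ [|C−(12, 13)|²=725/4]]
   so C = (49/2, 8)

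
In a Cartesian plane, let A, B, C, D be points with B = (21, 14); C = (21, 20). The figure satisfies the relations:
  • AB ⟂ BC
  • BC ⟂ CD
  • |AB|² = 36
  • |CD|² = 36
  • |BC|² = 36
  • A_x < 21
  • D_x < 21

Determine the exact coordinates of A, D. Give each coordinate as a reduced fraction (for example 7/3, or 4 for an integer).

A = (15, 14)
D = (15, 20)

1. A_x = 15  [[AB ⟂ BC ⇒ -6y+84=0] ∩ [|A−(21, 14)|²=36]]
2. A_y = 14  [[AB ⟂ BC ⇒ -6y+84=0] ∩ [|A−(21, 14)|²=36]]
   so A = (15, 14)
3. D_x = 15  [[BC ⟂ CD ⇒ 6y-120=0] ∩ [|D−(21, 20)|²=36]]
4. D_y = 20  [[BC ⟂ CD ⇒ 6y-120=0] ∩ [|D−(21, 20)|²=36]]
   so D = (15, 20)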